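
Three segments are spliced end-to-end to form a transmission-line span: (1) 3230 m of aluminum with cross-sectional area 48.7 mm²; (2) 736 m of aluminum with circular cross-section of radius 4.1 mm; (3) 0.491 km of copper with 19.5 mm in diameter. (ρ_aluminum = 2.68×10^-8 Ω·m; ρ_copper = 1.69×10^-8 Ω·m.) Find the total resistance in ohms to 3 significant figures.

2.18 Ω

Seg 1: A = 48.7 mm² = 4.870e-05 m²
R_1 = (2.68×10^-8)(3230)/(4.870e-05) = 1.777 Ω
Seg 2: A = πr² = π(4.1000e-03 m)² = 5.281e-05 m²
R_2 = (2.68×10^-8)(736)/(5.281e-05) = 0.3735 Ω
Seg 3: A = π(d/2)² = π(9.7500e-03 m)² = 2.986e-04 m²
R_3 = (1.69×10^-8)(491)/(2.986e-04) = 0.02778 Ω
R_total = R_1 + R_2 + R_3 = 2.18 Ω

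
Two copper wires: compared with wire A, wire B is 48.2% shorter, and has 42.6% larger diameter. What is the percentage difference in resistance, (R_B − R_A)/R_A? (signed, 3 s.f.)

R ∝ L/d², so R_B/R_A = (1 − 48.2/100) × (1 + 42.6/100)⁻²
= 0.518 × 0.4918 = 0.2547
(R_B − R_A)/R_A = 0.2547 − 1 = -74.5%

-74.5%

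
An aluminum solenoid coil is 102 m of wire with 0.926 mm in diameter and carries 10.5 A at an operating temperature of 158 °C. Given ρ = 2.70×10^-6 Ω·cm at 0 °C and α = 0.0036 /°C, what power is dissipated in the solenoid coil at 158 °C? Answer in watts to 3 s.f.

707 W

ρ = 2.70×10^-6 Ω·cm = 2.70×10^-8 Ω·m
A = π(d/2)² = π(4.6300e-04 m)² = 6.735e-07 m²
R₍0₎ = ρL/A = (2.70×10^-8)(102)/(6.735e-07) = 4.089 Ω
R₍158₎ = R₍0₎(1 + αΔT) = 4.089 × (1 + 0.0036×158) = 6.415 Ω
P = I²R = (10.5)² × 6.415 = 707 W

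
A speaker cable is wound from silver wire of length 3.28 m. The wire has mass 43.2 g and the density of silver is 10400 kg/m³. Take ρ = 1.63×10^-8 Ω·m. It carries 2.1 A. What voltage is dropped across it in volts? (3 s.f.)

A = m/(density·L) = 0.0432/(10400×3.28) = 1.2664e-06 m²
R = ρL/A = (1.63×10^-8)(3.28)/(1.2664e-06) = 0.04222 Ω
V = IR = 2.1 × 0.04222 = 0.0887 V

0.0887 V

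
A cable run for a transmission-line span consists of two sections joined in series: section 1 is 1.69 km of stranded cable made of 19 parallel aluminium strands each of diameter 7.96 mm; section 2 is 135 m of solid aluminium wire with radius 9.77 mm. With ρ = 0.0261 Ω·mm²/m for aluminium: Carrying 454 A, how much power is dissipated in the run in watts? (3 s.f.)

12000 W

ρ = 0.0261 Ω·mm²/m = 2.61×10^-8 Ω·m
Section 1: A_strand = π(3.9800e-03)² = 4.976e-05 m²; R₁ = ρL/(N·A_s) = (2.61×10^-8)(1690)/(19×4.976e-05) = 0.04665 Ω
Section 2: A = πr² = π(9.7700e-03 m)² = 2.999e-04 m²
R₂ = (2.61×10^-8)(135)/(2.999e-04) = 0.01175 Ω
R = R₁ + R₂ = 0.0584 Ω
P = I²R = (454)² × 0.0584 = 12000 W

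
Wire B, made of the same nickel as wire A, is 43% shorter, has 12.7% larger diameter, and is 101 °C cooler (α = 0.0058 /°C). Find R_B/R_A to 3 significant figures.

0.186

R ∝ ρL/d² with ρ ∝ (1+αΔT), so R_B/R_A = (1 − 43/100) × (1 + 12.7/100)⁻² × (1 − 0.0058×101)
= 0.57 × 0.7873 × 0.4142 = 0.186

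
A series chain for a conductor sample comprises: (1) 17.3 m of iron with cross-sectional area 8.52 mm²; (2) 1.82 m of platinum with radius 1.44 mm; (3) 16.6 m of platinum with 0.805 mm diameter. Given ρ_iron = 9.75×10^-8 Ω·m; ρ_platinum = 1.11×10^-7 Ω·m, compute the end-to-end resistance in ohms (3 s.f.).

3.85 Ω

Seg 1: A = 8.52 mm² = 8.520e-06 m²
R_1 = (9.75×10^-8)(17.3)/(8.520e-06) = 0.198 Ω
Seg 2: A = πr² = π(1.4400e-03 m)² = 6.514e-06 m²
R_2 = (1.11×10^-7)(1.82)/(6.514e-06) = 0.03101 Ω
Seg 3: A = π(d/2)² = π(4.0250e-04 m)² = 5.090e-07 m²
R_3 = (1.11×10^-7)(16.6)/(5.090e-07) = 3.62 Ω
R_total = R_1 + R_2 + R_3 = 3.85 Ω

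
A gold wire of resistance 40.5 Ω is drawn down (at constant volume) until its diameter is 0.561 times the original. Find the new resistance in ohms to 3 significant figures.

Volume constant ⇒ L' = L/r² with r = 0.561. R' = ρL'/A' = ρ(L/r²)/(πr²d₀²/4) = R/r⁴.
R' = 10.1 × 40.5 = 409 Ω

409 Ω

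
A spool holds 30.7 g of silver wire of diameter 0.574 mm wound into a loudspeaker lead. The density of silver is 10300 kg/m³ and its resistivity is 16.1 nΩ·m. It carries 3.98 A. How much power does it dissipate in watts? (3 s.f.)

ρ = 16.1 nΩ·m = 1.61×10^-8 Ω·m
A = π(d/2)² = π(2.8700e-04 m)² = 2.5877e-07 m²
L = m/(density·A) = 0.0307/(10300×2.5877e-07) = 11.52 m
R = ρL/A = (1.61×10^-8)(11.52)/(2.5877e-07) = 0.7166 Ω
P = I²R = (3.98)² × 0.7166 = 11.4 W

11.4 W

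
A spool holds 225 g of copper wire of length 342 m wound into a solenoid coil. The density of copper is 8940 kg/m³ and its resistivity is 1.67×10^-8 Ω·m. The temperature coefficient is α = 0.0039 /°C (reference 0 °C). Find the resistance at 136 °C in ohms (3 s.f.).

119 Ω

A = m/(density·L) = 0.225/(8940×342) = 7.3590e-08 m²
R = ρL/A = (1.67×10^-8)(342)/(7.3590e-08) = 77.61 Ω
R(136 °C) = 77.61 × (1 + 0.0039×136) = 119 Ω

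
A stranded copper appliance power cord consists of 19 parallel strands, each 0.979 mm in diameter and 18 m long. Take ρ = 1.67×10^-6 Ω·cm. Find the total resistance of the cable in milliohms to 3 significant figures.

21.0 mΩ

ρ = 1.67×10^-6 Ω·cm = 1.67×10^-8 Ω·m
A_strand = π(4.8950e-04 m)² = 7.528e-07 m²
R_strand = ρL/A = (1.67×10^-8)(18)/(7.528e-07) = 0.3993 Ω
R_total = R_strand/N = 0.3993/19 = 21.0 mΩ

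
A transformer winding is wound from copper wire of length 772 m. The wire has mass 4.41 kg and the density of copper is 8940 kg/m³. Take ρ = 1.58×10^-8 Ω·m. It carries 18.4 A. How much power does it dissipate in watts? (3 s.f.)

A = m/(density·L) = 4.41/(8940×772) = 6.3897e-07 m²
R = ρL/A = (1.58×10^-8)(772)/(6.3897e-07) = 19.09 Ω
P = I²R = (18.4)² × 19.09 = 6460 W

6460 W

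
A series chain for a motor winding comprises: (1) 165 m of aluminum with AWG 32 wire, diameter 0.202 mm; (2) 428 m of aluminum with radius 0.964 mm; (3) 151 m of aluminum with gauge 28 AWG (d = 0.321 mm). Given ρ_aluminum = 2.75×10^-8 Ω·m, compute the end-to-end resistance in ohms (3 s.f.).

Seg 1: A = π(0.202/2 mm)² = π(1.0100e-04 m)² = 3.205e-08 m²
R_1 = (2.75×10^-8)(165)/(3.205e-08) = 141.6 Ω
Seg 2: A = πr² = π(9.6400e-04 m)² = 2.919e-06 m²
R_2 = (2.75×10^-8)(428)/(2.919e-06) = 4.032 Ω
Seg 3: A = π(0.321/2 mm)² = π(1.6050e-04 m)² = 8.093e-08 m²
R_3 = (2.75×10^-8)(151)/(8.093e-08) = 51.31 Ω
R_total = R_1 + R_2 + R_3 = 197 Ω

197 Ω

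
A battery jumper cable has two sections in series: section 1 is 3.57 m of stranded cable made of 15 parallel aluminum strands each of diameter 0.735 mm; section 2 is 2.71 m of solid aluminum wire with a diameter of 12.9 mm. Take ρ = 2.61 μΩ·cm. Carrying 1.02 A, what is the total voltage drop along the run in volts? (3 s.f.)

ρ = 2.61 μΩ·cm = 2.61×10^-8 Ω·m
Section 1: A_strand = π(3.6750e-04)² = 4.243e-07 m²; R₁ = ρL/(N·A_s) = (2.61×10^-8)(3.57)/(15×4.243e-07) = 0.01464 Ω
Section 2: A = π(d/2)² = π(6.4500e-03 m)² = 1.307e-04 m²
R₂ = (2.61×10^-8)(2.71)/(1.307e-04) = 5.412×10^-4 Ω
R = R₁ + R₂ = 0.01518 Ω
V = IR = 1.02 × 0.01518 = 0.0155 V

0.0155 V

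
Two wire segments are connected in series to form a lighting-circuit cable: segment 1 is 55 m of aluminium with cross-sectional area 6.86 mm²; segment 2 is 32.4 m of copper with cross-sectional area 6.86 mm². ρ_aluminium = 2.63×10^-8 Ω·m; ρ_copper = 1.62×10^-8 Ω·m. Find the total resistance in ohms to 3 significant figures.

0.287 Ω

Segment 1: A = 6.86 mm² = 6.860e-06 m²
R₁ = ρL/A = (2.63×10^-8)(55)/(6.860e-06) = 0.2109 Ω
R₂ = (1.62×10^-8)(32.4)/(6.860e-06) = 0.07651 Ω
R = R₁ + R₂ = 0.287 Ω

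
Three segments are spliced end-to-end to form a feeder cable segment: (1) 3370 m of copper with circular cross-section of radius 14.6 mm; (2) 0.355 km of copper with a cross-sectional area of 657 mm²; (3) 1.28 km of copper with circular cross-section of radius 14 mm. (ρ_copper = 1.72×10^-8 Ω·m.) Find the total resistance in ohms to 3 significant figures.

Seg 1: A = πr² = π(1.4600e-02 m)² = 6.697e-04 m²
R_1 = (1.72×10^-8)(3370)/(6.697e-04) = 0.08656 Ω
Seg 2: A = 657 mm² = 6.570e-04 m²
R_2 = (1.72×10^-8)(355)/(6.570e-04) = 0.009294 Ω
Seg 3: A = πr² = π(1.4000e-02 m)² = 6.158e-04 m²
R_3 = (1.72×10^-8)(1280)/(6.158e-04) = 0.03575 Ω
R_total = R_1 + R_2 + R_3 = 0.132 Ω

0.132 Ω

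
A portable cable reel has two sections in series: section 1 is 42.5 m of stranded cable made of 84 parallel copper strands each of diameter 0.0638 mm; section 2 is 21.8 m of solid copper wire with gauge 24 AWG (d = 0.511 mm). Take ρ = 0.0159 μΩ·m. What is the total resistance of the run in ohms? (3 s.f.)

ρ = 0.0159 μΩ·m = 1.59×10^-8 Ω·m
Section 1: A_strand = π(3.1900e-05)² = 3.197e-09 m²; R₁ = ρL/(N·A_s) = (1.59×10^-8)(42.5)/(84×3.197e-09) = 2.516 Ω
Section 2: A = π(0.511/2 mm)² = π(2.5550e-04 m)² = 2.051e-07 m²
R₂ = (1.59×10^-8)(21.8)/(2.051e-07) = 1.69 Ω
R = R₁ + R₂ = 4.21 Ω

4.21 Ω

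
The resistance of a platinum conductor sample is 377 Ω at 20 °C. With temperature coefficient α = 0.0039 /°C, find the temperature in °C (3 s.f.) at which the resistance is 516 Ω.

115 °C

R = R₀(1 + α(T − T₀)) ⇒ T = T₀ + (R/R₀ − 1)/α
T = 20 + (516/377 − 1)/0.0039 = 20 + (0.3687)/0.0039 = 115 °C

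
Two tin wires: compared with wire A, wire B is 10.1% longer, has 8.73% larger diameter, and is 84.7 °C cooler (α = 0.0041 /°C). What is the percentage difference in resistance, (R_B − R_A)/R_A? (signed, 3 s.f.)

-39.2%

R ∝ ρL/d² with ρ ∝ (1+αΔT), so R_B/R_A = (1 + 10.1/100) × (1 + 8.73/100)⁻² × (1 − 0.0041×84.7)
= 1.101 × 0.8459 × 0.6527 = 0.6079
(R_B − R_A)/R_A = 0.6079 − 1 = -39.2%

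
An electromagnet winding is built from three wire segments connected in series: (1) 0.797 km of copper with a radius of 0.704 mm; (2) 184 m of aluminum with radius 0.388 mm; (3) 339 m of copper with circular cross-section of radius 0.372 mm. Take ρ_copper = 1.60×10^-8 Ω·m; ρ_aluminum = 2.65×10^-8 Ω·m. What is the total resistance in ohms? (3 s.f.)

31.0 Ω

Seg 1: A = πr² = π(7.0400e-04 m)² = 1.557e-06 m²
R_1 = (1.60×10^-8)(797)/(1.557e-06) = 8.19 Ω
Seg 2: A = πr² = π(3.8800e-04 m)² = 4.729e-07 m²
R_2 = (2.65×10^-8)(184)/(4.729e-07) = 10.31 Ω
Seg 3: A = πr² = π(3.7200e-04 m)² = 4.347e-07 m²
R_3 = (1.60×10^-8)(339)/(4.347e-07) = 12.48 Ω
R_total = R_1 + R_2 + R_3 = 31.0 Ω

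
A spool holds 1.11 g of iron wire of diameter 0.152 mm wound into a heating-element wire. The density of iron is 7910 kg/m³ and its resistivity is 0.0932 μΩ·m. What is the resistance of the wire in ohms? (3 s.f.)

ρ = 0.0932 μΩ·m = 9.32×10^-8 Ω·m
A = π(d/2)² = π(7.6000e-05 m)² = 1.8146e-08 m²
L = m/(density·A) = 0.00111/(7910×1.8146e-08) = 7.733 m
R = ρL/A = (9.32×10^-8)(7.733)/(1.8146e-08) = 39.7 Ω

39.7 Ω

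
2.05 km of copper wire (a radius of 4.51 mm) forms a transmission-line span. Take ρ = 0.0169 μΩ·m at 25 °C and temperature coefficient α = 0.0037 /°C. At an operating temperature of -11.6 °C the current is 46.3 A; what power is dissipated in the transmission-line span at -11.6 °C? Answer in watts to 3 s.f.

ρ = 0.0169 μΩ·m = 1.69×10^-8 Ω·m
A = πr² = π(4.5100e-03 m)² = 6.390e-05 m²
R₍25₎ = ρL/A = (1.69×10^-8)(2050)/(6.390e-05) = 0.5422 Ω
R₍-11.6₎ = R₍25₎(1 + αΔT) = 0.5422 × (1 + 0.0037×-36.6) = 0.4688 Ω
P = I²R = (46.3)² × 0.4688 = 1000 W

1000 W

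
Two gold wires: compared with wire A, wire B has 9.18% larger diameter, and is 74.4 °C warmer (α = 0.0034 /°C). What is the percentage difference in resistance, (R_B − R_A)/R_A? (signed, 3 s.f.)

5.11%

R ∝ ρL/d² with ρ ∝ (1+αΔT), so R_B/R_A = (1 + 9.18/100)⁻² × (1 + 0.0034×74.4)
= 0.8389 × 1.253 = 1.051
(R_B − R_A)/R_A = 1.051 − 1 = 5.11%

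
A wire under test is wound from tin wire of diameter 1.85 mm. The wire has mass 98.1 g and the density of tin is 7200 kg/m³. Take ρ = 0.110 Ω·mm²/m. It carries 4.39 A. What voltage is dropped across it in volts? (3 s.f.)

ρ = 0.110 Ω·mm²/m = 1.10×10^-7 Ω·m
A = π(d/2)² = π(9.2500e-04 m)² = 2.6880e-06 m²
L = m/(density·A) = 0.0981/(7200×2.6880e-06) = 5.069 m
R = ρL/A = (1.10×10^-7)(5.069)/(2.6880e-06) = 0.2074 Ω
V = IR = 4.39 × 0.2074 = 0.911 V

0.911 V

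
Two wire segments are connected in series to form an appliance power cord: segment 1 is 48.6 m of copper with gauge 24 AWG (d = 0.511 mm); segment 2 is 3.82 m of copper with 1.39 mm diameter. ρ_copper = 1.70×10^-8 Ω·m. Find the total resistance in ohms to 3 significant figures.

4.07 Ω

Segment 1: A = π(0.511/2 mm)² = π(2.5550e-04 m)² = 2.051e-07 m²
R₁ = ρL/A = (1.70×10^-8)(48.6)/(2.051e-07) = 4.029 Ω
Segment 2: A = π(d/2)² = π(6.9500e-04 m)² = 1.517e-06 m²
R₂ = (1.70×10^-8)(3.82)/(1.517e-06) = 0.04279 Ω
R = R₁ + R₂ = 4.07 Ω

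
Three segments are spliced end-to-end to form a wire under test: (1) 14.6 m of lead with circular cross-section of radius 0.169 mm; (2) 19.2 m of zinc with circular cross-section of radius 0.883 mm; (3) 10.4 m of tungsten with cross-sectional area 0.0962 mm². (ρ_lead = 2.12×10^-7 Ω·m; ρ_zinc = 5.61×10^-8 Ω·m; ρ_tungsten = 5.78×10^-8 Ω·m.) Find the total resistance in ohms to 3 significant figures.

Seg 1: A = πr² = π(1.6900e-04 m)² = 8.973e-08 m²
R_1 = (2.12×10^-7)(14.6)/(8.973e-08) = 34.5 Ω
Seg 2: A = πr² = π(8.8300e-04 m)² = 2.449e-06 m²
R_2 = (5.61×10^-8)(19.2)/(2.449e-06) = 0.4397 Ω
Seg 3: A = 0.0962 mm² = 9.620e-08 m²
R_3 = (5.78×10^-8)(10.4)/(9.620e-08) = 6.249 Ω
R_total = R_1 + R_2 + R_3 = 41.2 Ω

41.2 Ω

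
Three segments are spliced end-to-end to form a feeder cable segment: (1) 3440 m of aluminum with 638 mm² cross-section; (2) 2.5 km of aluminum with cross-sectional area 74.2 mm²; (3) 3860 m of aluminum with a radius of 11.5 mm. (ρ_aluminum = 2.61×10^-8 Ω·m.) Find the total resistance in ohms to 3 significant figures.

Seg 1: A = 638 mm² = 6.380e-04 m²
R_1 = (2.61×10^-8)(3440)/(6.380e-04) = 0.1407 Ω
Seg 2: A = 74.2 mm² = 7.420e-05 m²
R_2 = (2.61×10^-8)(2500)/(7.420e-05) = 0.8794 Ω
Seg 3: A = πr² = π(1.1500e-02 m)² = 4.155e-04 m²
R_3 = (2.61×10^-8)(3860)/(4.155e-04) = 0.2425 Ω
R_total = R_1 + R_2 + R_3 = 1.26 Ω

1.26 Ω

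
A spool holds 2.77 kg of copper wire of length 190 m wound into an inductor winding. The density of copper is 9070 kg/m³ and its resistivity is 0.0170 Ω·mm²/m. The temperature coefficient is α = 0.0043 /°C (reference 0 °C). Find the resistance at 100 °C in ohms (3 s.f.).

2.87 Ω

ρ = 0.0170 Ω·mm²/m = 1.70×10^-8 Ω·m
A = m/(density·L) = 2.77/(9070×190) = 1.6074e-06 m²
R = ρL/A = (1.70×10^-8)(190)/(1.6074e-06) = 2.009 Ω
R(100 °C) = 2.009 × (1 + 0.0043×100) = 2.87 Ω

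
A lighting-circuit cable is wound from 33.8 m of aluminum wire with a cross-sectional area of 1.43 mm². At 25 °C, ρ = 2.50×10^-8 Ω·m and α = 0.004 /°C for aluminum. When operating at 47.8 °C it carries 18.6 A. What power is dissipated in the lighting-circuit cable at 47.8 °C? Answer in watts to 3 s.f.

223 W

A = 1.43 mm² = 1.430e-06 m²
R₍25₎ = ρL/A = (2.50×10^-8)(33.8)/(1.430e-06) = 0.5909 Ω
R₍47.8₎ = R₍25₎(1 + αΔT) = 0.5909 × (1 + 0.004×22.8) = 0.6448 Ω
P = I²R = (18.6)² × 0.6448 = 223 W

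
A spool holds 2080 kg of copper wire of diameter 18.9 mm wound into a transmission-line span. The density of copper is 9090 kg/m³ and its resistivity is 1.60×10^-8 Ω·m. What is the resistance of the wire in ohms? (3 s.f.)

0.0465 Ω

A = π(d/2)² = π(9.4500e-03 m)² = 2.8055e-04 m²
L = m/(density·A) = 2080/(9090×2.8055e-04) = 815.6 m
R = ρL/A = (1.60×10^-8)(815.6)/(2.8055e-04) = 0.0465 Ω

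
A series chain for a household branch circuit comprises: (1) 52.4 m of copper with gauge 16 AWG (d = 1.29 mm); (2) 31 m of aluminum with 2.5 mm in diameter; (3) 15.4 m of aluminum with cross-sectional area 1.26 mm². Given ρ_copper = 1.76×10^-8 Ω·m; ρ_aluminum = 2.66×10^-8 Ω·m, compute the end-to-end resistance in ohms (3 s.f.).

1.20 Ω

Seg 1: A = π(1.29/2 mm)² = π(6.4500e-04 m)² = 1.307e-06 m²
R_1 = (1.76×10^-8)(52.4)/(1.307e-06) = 0.7056 Ω
Seg 2: A = π(d/2)² = π(1.2500e-03 m)² = 4.909e-06 m²
R_2 = (2.66×10^-8)(31)/(4.909e-06) = 0.168 Ω
Seg 3: A = 1.26 mm² = 1.260e-06 m²
R_3 = (2.66×10^-8)(15.4)/(1.260e-06) = 0.3251 Ω
R_total = R_1 + R_2 + R_3 = 1.20 Ω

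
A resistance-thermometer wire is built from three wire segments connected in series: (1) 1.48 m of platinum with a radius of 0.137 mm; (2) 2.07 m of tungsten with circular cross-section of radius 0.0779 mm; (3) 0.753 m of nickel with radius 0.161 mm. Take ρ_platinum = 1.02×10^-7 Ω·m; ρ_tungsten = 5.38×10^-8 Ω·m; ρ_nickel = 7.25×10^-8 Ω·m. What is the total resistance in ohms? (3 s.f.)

9.07 Ω

Seg 1: A = πr² = π(1.3700e-04 m)² = 5.896e-08 m²
R_1 = (1.02×10^-7)(1.48)/(5.896e-08) = 2.56 Ω
Seg 2: A = πr² = π(7.7900e-05 m)² = 1.906e-08 m²
R_2 = (5.38×10^-8)(2.07)/(1.906e-08) = 5.842 Ω
Seg 3: A = πr² = π(1.6100e-04 m)² = 8.143e-08 m²
R_3 = (7.25×10^-8)(0.753)/(8.143e-08) = 0.6704 Ω
R_total = R_1 + R_2 + R_3 = 9.07 Ω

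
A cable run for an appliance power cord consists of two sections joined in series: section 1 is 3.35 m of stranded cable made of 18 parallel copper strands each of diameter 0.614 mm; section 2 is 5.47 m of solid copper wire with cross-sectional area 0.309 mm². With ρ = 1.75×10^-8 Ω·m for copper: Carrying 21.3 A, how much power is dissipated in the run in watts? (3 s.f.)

146 W

Section 1: A_strand = π(3.0700e-04)² = 2.961e-07 m²; R₁ = ρL/(N·A_s) = (1.75×10^-8)(3.35)/(18×2.961e-07) = 0.011 Ω
Section 2: A = 0.309 mm² = 3.090e-07 m²
R₂ = (1.75×10^-8)(5.47)/(3.090e-07) = 0.3098 Ω
R = R₁ + R₂ = 0.3208 Ω
P = I²R = (21.3)² × 0.3208 = 146 W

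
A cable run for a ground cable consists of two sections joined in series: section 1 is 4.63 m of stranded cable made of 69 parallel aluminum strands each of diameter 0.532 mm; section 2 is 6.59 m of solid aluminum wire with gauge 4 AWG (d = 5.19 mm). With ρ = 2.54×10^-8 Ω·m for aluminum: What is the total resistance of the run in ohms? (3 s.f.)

Section 1: A_strand = π(2.6600e-04)² = 2.223e-07 m²; R₁ = ρL/(N·A_s) = (2.54×10^-8)(4.63)/(69×2.223e-07) = 0.007667 Ω
Section 2: A = π(5.19/2 mm)² = π(2.5950e-03 m)² = 2.116e-05 m²
R₂ = (2.54×10^-8)(6.59)/(2.116e-05) = 0.007912 Ω
R = R₁ + R₂ = 0.0156 Ω

0.0156 Ω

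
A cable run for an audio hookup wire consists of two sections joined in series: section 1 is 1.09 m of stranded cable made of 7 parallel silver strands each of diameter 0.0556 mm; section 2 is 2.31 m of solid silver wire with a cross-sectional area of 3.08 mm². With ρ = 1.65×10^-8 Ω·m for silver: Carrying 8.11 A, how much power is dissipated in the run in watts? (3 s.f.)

Section 1: A_strand = π(2.7800e-05)² = 2.428e-09 m²; R₁ = ρL/(N·A_s) = (1.65×10^-8)(1.09)/(7×2.428e-09) = 1.058 Ω
Section 2: A = 3.08 mm² = 3.080e-06 m²
R₂ = (1.65×10^-8)(2.31)/(3.080e-06) = 0.01238 Ω
R = R₁ + R₂ = 1.071 Ω
P = I²R = (8.11)² × 1.071 = 70.4 W

70.4 W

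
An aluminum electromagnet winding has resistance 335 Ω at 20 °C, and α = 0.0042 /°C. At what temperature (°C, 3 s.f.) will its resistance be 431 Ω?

88.2 °C

R = R₀(1 + α(T − T₀)) ⇒ T = T₀ + (R/R₀ − 1)/α
T = 20 + (431/335 − 1)/0.0042 = 20 + (0.2866)/0.0042 = 88.2 °C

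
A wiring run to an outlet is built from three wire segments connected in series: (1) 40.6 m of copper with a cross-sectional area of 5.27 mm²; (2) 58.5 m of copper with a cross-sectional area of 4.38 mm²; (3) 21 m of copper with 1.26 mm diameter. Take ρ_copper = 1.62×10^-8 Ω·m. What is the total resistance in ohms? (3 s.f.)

0.614 Ω

Seg 1: A = 5.27 mm² = 5.270e-06 m²
R_1 = (1.62×10^-8)(40.6)/(5.270e-06) = 0.1248 Ω
Seg 2: A = 4.38 mm² = 4.380e-06 m²
R_2 = (1.62×10^-8)(58.5)/(4.380e-06) = 0.2164 Ω
Seg 3: A = π(d/2)² = π(6.3000e-04 m)² = 1.247e-06 m²
R_3 = (1.62×10^-8)(21)/(1.247e-06) = 0.2728 Ω
R_total = R_1 + R_2 + R_3 = 0.614 Ω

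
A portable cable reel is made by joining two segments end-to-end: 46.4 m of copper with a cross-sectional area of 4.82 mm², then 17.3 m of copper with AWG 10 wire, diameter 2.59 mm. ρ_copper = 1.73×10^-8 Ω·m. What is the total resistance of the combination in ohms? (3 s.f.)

0.223 Ω

Segment 1: A = 4.82 mm² = 4.820e-06 m²
R₁ = ρL/A = (1.73×10^-8)(46.4)/(4.820e-06) = 0.1665 Ω
Segment 2: A = π(2.59/2 mm)² = π(1.2950e-03 m)² = 5.269e-06 m²
R₂ = (1.73×10^-8)(17.3)/(5.269e-06) = 0.05681 Ω
R = R₁ + R₂ = 0.223 Ω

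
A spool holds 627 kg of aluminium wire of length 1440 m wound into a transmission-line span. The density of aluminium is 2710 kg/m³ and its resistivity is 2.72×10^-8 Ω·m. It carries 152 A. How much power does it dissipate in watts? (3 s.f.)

A = m/(density·L) = 627/(2710×1440) = 1.6067e-04 m²
R = ρL/A = (2.72×10^-8)(1440)/(1.6067e-04) = 0.2438 Ω
P = I²R = (152)² × 0.2438 = 5630 W

5630 W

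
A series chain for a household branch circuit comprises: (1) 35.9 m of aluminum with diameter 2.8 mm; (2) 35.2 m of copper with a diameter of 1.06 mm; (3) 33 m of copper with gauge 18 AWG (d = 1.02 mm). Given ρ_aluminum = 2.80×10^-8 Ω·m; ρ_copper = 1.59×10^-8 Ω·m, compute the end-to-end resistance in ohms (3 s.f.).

1.44 Ω

Seg 1: A = π(d/2)² = π(1.4000e-03 m)² = 6.158e-06 m²
R_1 = (2.80×10^-8)(35.9)/(6.158e-06) = 0.1632 Ω
Seg 2: A = π(d/2)² = π(5.3000e-04 m)² = 8.825e-07 m²
R_2 = (1.59×10^-8)(35.2)/(8.825e-07) = 0.6342 Ω
Seg 3: A = π(1.02/2 mm)² = π(5.1000e-04 m)² = 8.171e-07 m²
R_3 = (1.59×10^-8)(33)/(8.171e-07) = 0.6421 Ω
R_total = R_1 + R_2 + R_3 = 1.44 Ω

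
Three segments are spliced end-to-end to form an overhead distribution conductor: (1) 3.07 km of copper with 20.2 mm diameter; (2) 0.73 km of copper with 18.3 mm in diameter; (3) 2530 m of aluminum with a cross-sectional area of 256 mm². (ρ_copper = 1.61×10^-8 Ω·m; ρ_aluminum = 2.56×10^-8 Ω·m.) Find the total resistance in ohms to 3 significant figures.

0.452 Ω

Seg 1: A = π(d/2)² = π(1.0100e-02 m)² = 3.205e-04 m²
R_1 = (1.61×10^-8)(3070)/(3.205e-04) = 0.1542 Ω
Seg 2: A = π(d/2)² = π(9.1500e-03 m)² = 2.630e-04 m²
R_2 = (1.61×10^-8)(730)/(2.630e-04) = 0.04468 Ω
Seg 3: A = 256 mm² = 2.560e-04 m²
R_3 = (2.56×10^-8)(2530)/(2.560e-04) = 0.253 Ω
R_total = R_1 + R_2 + R_3 = 0.452 Ω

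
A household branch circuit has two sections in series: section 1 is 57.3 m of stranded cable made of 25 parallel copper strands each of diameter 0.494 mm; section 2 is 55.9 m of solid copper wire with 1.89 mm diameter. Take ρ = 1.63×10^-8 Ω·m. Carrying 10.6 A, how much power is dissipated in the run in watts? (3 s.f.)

Section 1: A_strand = π(2.4700e-04)² = 1.917e-07 m²; R₁ = ρL/(N·A_s) = (1.63×10^-8)(57.3)/(25×1.917e-07) = 0.1949 Ω
Section 2: A = π(d/2)² = π(9.4500e-04 m)² = 2.806e-06 m²
R₂ = (1.63×10^-8)(55.9)/(2.806e-06) = 0.3248 Ω
R = R₁ + R₂ = 0.5197 Ω
P = I²R = (10.6)² × 0.5197 = 58.4 W

58.4 W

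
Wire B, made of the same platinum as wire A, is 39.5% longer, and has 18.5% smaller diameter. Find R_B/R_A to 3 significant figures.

R ∝ L/d², so R_B/R_A = (1 + 39.5/100) × (1 − 18.5/100)⁻²
= 1.395 × 1.506 = 2.10

2.10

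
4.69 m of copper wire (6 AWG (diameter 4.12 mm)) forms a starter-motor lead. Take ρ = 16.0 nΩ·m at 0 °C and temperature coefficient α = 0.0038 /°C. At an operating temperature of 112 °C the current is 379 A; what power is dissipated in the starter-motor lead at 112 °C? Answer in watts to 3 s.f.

1150 W

ρ = 16.0 nΩ·m = 1.60×10^-8 Ω·m
A = π(4.12/2 mm)² = π(2.0600e-03 m)² = 1.333e-05 m²
R₍0₎ = ρL/A = (1.60×10^-8)(4.69)/(1.333e-05) = 0.005629 Ω
R₍112₎ = R₍0₎(1 + αΔT) = 0.005629 × (1 + 0.0038×112) = 0.008024 Ω
P = I²R = (379)² × 0.008024 = 1150 W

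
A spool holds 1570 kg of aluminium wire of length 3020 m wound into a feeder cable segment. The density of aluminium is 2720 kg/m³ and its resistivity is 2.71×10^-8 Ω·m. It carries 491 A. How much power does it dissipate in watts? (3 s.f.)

A = m/(density·L) = 1570/(2720×3020) = 1.9113e-04 m²
R = ρL/A = (2.71×10^-8)(3020)/(1.9113e-04) = 0.4282 Ω
P = I²R = (491)² × 0.4282 = 1.03×10^5 W

1.03×10^5 W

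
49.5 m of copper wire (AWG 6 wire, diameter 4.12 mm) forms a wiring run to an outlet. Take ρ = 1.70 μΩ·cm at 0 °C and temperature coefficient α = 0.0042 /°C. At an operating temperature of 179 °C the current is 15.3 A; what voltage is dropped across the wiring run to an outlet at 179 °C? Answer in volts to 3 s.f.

ρ = 1.70 μΩ·cm = 1.70×10^-8 Ω·m
A = π(4.12/2 mm)² = π(2.0600e-03 m)² = 1.333e-05 m²
R₍0₎ = ρL/A = (1.70×10^-8)(49.5)/(1.333e-05) = 0.06312 Ω
R₍179₎ = R₍0₎(1 + αΔT) = 0.06312 × (1 + 0.0042×179) = 0.1106 Ω
V = IR = 15.3 × 0.1106 = 1.69 V

1.69 V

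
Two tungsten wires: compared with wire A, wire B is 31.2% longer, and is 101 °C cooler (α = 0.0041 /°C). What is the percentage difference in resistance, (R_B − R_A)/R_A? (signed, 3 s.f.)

R ∝ ρL/d² with ρ ∝ (1+αΔT), so R_B/R_A = (1 + 31.2/100) × (1 − 0.0041×101)
= 1.312 × 0.5859 = 0.7687
(R_B − R_A)/R_A = 0.7687 − 1 = -23.1%

-23.1%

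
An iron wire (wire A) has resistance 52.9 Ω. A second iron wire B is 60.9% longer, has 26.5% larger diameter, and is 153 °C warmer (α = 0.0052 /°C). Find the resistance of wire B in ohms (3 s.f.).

95.5 Ω

R ∝ ρL/d² with ρ ∝ (1+αΔT), so R_B/R_A = (1 + 60.9/100) × (1 + 26.5/100)⁻² × (1 + 0.0052×153)
= 1.609 × 0.6249 × 1.796 = 1.805
R_B = 1.805 × 52.9 = 95.5 Ω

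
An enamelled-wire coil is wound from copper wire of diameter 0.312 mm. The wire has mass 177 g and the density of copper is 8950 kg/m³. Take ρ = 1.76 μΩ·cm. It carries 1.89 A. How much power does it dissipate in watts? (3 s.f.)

213 W

ρ = 1.76 μΩ·cm = 1.76×10^-8 Ω·m
A = π(d/2)² = π(1.5600e-04 m)² = 7.6454e-08 m²
L = m/(density·A) = 0.177/(8950×7.6454e-08) = 258.7 m
R = ρL/A = (1.76×10^-8)(258.7)/(7.6454e-08) = 59.55 Ω
P = I²R = (1.89)² × 59.55 = 213 W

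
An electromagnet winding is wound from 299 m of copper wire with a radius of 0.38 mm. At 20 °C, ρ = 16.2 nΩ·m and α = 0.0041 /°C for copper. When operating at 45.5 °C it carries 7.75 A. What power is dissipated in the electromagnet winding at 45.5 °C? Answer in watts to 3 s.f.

708 W

ρ = 16.2 nΩ·m = 1.62×10^-8 Ω·m
A = πr² = π(3.8000e-04 m)² = 4.536e-07 m²
R₍20₎ = ρL/A = (1.62×10^-8)(299)/(4.536e-07) = 10.68 Ω
R₍45.5₎ = R₍20₎(1 + αΔT) = 10.68 × (1 + 0.0041×25.5) = 11.79 Ω
P = I²R = (7.75)² × 11.79 = 708 W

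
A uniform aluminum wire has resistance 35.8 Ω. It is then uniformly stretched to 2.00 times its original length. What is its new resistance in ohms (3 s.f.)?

Volume constant ⇒ A' = A/k with k = 2. R' = ρ(kL)/(A/k) = k²R.
R' = 4 × 35.8 = 143 Ω

143 Ω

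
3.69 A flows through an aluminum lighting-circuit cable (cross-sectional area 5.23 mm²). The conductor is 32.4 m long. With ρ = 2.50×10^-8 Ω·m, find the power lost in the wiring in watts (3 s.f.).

2.11 W

A = 5.23 mm² = 5.230e-06 m²
R = ρL/A = (2.50×10^-8)(32.4)/(5.230e-06) = 0.1549 Ω
P = I²R = (3.69)² × 0.1549 = 2.11 W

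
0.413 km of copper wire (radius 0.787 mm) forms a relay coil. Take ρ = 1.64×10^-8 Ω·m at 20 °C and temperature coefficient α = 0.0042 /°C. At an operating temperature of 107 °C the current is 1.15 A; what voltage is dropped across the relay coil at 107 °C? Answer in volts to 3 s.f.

A = πr² = π(7.8700e-04 m)² = 1.946e-06 m²
R₍20₎ = ρL/A = (1.64×10^-8)(413)/(1.946e-06) = 3.481 Ω
R₍107₎ = R₍20₎(1 + αΔT) = 3.481 × (1 + 0.0042×87) = 4.753 Ω
V = IR = 1.15 × 4.753 = 5.47 V

5.47 V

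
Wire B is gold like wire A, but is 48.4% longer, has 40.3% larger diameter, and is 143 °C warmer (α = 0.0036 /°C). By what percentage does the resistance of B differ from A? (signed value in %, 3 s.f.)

14.2%

R ∝ ρL/d² with ρ ∝ (1+αΔT), so R_B/R_A = (1 + 48.4/100) × (1 + 40.3/100)⁻² × (1 + 0.0036×143)
= 1.484 × 0.508 × 1.515 = 1.142
(R_B − R_A)/R_A = 1.142 − 1 = 14.2%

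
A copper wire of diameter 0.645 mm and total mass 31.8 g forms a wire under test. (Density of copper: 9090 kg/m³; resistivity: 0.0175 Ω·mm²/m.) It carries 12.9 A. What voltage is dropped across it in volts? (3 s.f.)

7.40 V

ρ = 0.0175 Ω·mm²/m = 1.75×10^-8 Ω·m
A = π(d/2)² = π(3.2250e-04 m)² = 3.2675e-07 m²
L = m/(density·A) = 0.0318/(9090×3.2675e-07) = 10.71 m
R = ρL/A = (1.75×10^-8)(10.71)/(3.2675e-07) = 0.5734 Ω
V = IR = 12.9 × 0.5734 = 7.40 V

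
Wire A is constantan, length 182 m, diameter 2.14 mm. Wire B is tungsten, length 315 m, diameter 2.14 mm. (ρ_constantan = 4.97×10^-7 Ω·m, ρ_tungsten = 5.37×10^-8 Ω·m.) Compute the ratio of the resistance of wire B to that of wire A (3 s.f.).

R ∝ ρL/d², so R_B/R_A = (ρ_B/ρ_A) × (L_B/L_A)
= (5.37×10^-8/4.97×10^-7) × (315/182) = 0.187

0.187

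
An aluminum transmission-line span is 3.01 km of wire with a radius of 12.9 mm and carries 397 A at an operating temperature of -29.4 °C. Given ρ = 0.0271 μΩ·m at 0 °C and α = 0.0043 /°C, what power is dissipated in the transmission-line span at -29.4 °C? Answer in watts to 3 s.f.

ρ = 0.0271 μΩ·m = 2.71×10^-8 Ω·m
A = πr² = π(1.2900e-02 m)² = 5.228e-04 m²
R₍0₎ = ρL/A = (2.71×10^-8)(3010)/(5.228e-04) = 0.156 Ω
R₍-29.4₎ = R₍0₎(1 + αΔT) = 0.156 × (1 + 0.0043×-29.4) = 0.1363 Ω
P = I²R = (397)² × 0.1363 = 21500 W

21500 W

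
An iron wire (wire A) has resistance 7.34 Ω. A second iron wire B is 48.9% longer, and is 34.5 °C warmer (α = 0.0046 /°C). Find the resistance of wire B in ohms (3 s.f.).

R ∝ ρL/d² with ρ ∝ (1+αΔT), so R_B/R_A = (1 + 48.9/100) × (1 + 0.0046×34.5)
= 1.489 × 1.159 = 1.725
R_B = 1.725 × 7.34 = 12.7 Ω

12.7 Ω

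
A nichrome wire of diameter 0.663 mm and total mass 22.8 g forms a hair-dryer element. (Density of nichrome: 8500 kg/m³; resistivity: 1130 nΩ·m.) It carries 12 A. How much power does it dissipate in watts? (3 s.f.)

ρ = 1130 nΩ·m = 1.13×10^-6 Ω·m
A = π(d/2)² = π(3.3150e-04 m)² = 3.4524e-07 m²
L = m/(density·A) = 0.0228/(8500×3.4524e-07) = 7.77 m
R = ρL/A = (1.13×10^-6)(7.77)/(3.4524e-07) = 25.43 Ω
P = I²R = (12)² × 25.43 = 3660 W

3660 W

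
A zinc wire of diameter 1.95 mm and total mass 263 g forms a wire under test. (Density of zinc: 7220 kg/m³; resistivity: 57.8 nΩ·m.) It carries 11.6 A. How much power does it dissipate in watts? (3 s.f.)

31.8 W

ρ = 57.8 nΩ·m = 5.78×10^-8 Ω·m
A = π(d/2)² = π(9.7500e-04 m)² = 2.9865e-06 m²
L = m/(density·A) = 0.263/(7220×2.9865e-06) = 12.2 m
R = ρL/A = (5.78×10^-8)(12.2)/(2.9865e-06) = 0.2361 Ω
P = I²R = (11.6)² × 0.2361 = 31.8 W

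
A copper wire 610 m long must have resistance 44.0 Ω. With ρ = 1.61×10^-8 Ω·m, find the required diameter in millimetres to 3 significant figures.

0.533 mm

A = ρL/R = (1.61×10^-8)(610)/(44) = 2.232e-07 m²
d = 2√(A/π) = 5.331e-04 m = 0.533 mm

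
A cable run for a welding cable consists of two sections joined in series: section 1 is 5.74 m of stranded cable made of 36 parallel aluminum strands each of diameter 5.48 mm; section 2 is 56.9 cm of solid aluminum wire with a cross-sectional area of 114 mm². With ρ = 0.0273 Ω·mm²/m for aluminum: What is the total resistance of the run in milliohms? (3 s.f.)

0.321 mΩ

ρ = 0.0273 Ω·mm²/m = 2.73×10^-8 Ω·m
Section 1: A_strand = π(2.7400e-03)² = 2.359e-05 m²; R₁ = ρL/(N·A_s) = (2.73×10^-8)(5.74)/(36×2.359e-05) = 1.846×10^-4 Ω
Section 2: A = 114 mm² = 1.140e-04 m²
R₂ = (2.73×10^-8)(0.569)/(1.140e-04) = 1.363×10^-4 Ω
R = R₁ + R₂ = 0.321 mΩ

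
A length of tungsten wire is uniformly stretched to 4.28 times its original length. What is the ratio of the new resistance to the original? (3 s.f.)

18.3

Volume constant ⇒ A' = A/k with k = 4.28. R' = ρ(kL)/(A/k) = k²R.
Factor = 18.3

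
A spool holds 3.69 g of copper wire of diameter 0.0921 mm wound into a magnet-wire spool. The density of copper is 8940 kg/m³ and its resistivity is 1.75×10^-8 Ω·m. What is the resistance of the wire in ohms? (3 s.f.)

163 Ω

A = π(d/2)² = π(4.6050e-05 m)² = 6.6621e-09 m²
L = m/(density·A) = 0.00369/(8940×6.6621e-09) = 61.96 m
R = ρL/A = (1.75×10^-8)(61.96)/(6.6621e-09) = 163 Ω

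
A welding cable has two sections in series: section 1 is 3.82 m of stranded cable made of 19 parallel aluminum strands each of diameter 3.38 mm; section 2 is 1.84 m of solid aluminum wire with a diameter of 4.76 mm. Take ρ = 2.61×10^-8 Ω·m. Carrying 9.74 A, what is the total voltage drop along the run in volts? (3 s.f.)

0.0320 V

Section 1: A_strand = π(1.6900e-03)² = 8.973e-06 m²; R₁ = ρL/(N·A_s) = (2.61×10^-8)(3.82)/(19×8.973e-06) = 5.848×10^-4 Ω
Section 2: A = π(d/2)² = π(2.3800e-03 m)² = 1.780e-05 m²
R₂ = (2.61×10^-8)(1.84)/(1.780e-05) = 0.002699 Ω
R = R₁ + R₂ = 0.003284 Ω
V = IR = 9.74 × 0.003284 = 0.0320 V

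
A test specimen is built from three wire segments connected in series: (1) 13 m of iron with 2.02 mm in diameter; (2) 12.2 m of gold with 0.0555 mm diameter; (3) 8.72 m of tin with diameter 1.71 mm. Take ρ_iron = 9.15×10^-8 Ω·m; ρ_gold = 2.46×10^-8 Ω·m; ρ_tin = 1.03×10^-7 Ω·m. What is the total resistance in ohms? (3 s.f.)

125 Ω

Seg 1: A = π(d/2)² = π(1.0100e-03 m)² = 3.205e-06 m²
R_1 = (9.15×10^-8)(13)/(3.205e-06) = 0.3712 Ω
Seg 2: A = π(d/2)² = π(2.7750e-05 m)² = 2.419e-09 m²
R_2 = (2.46×10^-8)(12.2)/(2.419e-09) = 124.1 Ω
Seg 3: A = π(d/2)² = π(8.5500e-04 m)² = 2.297e-06 m²
R_3 = (1.03×10^-7)(8.72)/(2.297e-06) = 0.3911 Ω
R_total = R_1 + R_2 + R_3 = 125 Ω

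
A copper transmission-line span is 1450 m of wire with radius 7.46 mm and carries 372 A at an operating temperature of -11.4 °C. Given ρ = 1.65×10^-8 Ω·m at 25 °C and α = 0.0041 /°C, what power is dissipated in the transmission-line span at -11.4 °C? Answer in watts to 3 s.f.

16100 W

A = πr² = π(7.4600e-03 m)² = 1.748e-04 m²
R₍25₎ = ρL/A = (1.65×10^-8)(1450)/(1.748e-04) = 0.1368 Ω
R₍-11.4₎ = R₍25₎(1 + αΔT) = 0.1368 × (1 + 0.0041×-36.4) = 0.1164 Ω
P = I²R = (372)² × 0.1164 = 16100 W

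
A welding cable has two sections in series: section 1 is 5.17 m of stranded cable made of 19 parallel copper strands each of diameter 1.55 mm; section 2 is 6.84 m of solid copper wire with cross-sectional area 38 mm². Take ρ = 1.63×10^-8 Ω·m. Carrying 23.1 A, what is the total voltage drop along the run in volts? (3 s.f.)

Section 1: A_strand = π(7.7500e-04)² = 1.887e-06 m²; R₁ = ρL/(N·A_s) = (1.63×10^-8)(5.17)/(19×1.887e-06) = 0.002351 Ω
Section 2: A = 38 mm² = 3.800e-05 m²
R₂ = (1.63×10^-8)(6.84)/(3.800e-05) = 0.002934 Ω
R = R₁ + R₂ = 0.005285 Ω
V = IR = 23.1 × 0.005285 = 0.122 V

0.122 V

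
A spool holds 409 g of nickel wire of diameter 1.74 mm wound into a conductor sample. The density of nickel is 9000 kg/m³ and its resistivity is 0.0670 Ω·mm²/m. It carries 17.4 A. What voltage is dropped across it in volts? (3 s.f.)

9.37 V

ρ = 0.0670 Ω·mm²/m = 6.70×10^-8 Ω·m
A = π(d/2)² = π(8.7000e-04 m)² = 2.3779e-06 m²
L = m/(density·A) = 0.409/(9000×2.3779e-06) = 19.11 m
R = ρL/A = (6.70×10^-8)(19.11)/(2.3779e-06) = 0.5385 Ω
V = IR = 17.4 × 0.5385 = 9.37 V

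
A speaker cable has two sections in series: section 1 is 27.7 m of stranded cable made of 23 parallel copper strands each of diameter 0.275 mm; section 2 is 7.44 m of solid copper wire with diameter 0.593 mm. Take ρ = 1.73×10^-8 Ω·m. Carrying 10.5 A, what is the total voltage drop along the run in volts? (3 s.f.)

8.58 V

Section 1: A_strand = π(1.3750e-04)² = 5.940e-08 m²; R₁ = ρL/(N·A_s) = (1.73×10^-8)(27.7)/(23×5.940e-08) = 0.3508 Ω
Section 2: A = π(d/2)² = π(2.9650e-04 m)² = 2.762e-07 m²
R₂ = (1.73×10^-8)(7.44)/(2.762e-07) = 0.466 Ω
R = R₁ + R₂ = 0.8168 Ω
V = IR = 10.5 × 0.8168 = 8.58 V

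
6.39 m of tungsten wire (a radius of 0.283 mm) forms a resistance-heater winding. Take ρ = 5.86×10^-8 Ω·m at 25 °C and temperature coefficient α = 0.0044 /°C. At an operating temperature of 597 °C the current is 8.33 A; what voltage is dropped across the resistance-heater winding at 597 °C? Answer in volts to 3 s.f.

43.6 V

A = πr² = π(2.8300e-04 m)² = 2.516e-07 m²
R₍25₎ = ρL/A = (5.86×10^-8)(6.39)/(2.516e-07) = 1.488 Ω
R₍597₎ = R₍25₎(1 + αΔT) = 1.488 × (1 + 0.0044×572) = 5.234 Ω
V = IR = 8.33 × 5.234 = 43.6 V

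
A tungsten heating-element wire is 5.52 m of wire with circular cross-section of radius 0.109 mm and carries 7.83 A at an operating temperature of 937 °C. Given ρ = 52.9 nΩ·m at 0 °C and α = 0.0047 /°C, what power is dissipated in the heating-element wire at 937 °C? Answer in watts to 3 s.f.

2590 W

ρ = 52.9 nΩ·m = 5.29×10^-8 Ω·m
A = πr² = π(1.0900e-04 m)² = 3.733e-08 m²
R₍0₎ = ρL/A = (5.29×10^-8)(5.52)/(3.733e-08) = 7.823 Ω
R₍937₎ = R₍0₎(1 + αΔT) = 7.823 × (1 + 0.0047×937) = 42.28 Ω
P = I²R = (7.83)² × 42.28 = 2590 W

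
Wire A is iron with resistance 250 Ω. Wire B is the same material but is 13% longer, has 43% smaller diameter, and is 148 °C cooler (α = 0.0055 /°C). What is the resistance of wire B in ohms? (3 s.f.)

R ∝ ρL/d² with ρ ∝ (1+αΔT), so R_B/R_A = (1 + 13/100) × (1 − 43/100)⁻² × (1 − 0.0055×148)
= 1.13 × 3.078 × 0.186 = 0.6469
R_B = 0.6469 × 250 = 162 Ω

162 Ω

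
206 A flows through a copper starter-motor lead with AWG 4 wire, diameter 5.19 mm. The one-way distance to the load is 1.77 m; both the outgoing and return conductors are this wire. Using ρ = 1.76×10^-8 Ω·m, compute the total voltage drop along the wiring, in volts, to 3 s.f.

0.607 V

A = π(5.19/2 mm)² = π(2.5950e-03 m)² = 2.116e-05 m²
Total conductor length (both ways) L = 2 × 1.77 = 3.54 m
R = ρL/A = (1.76×10^-8)(3.54)/(2.116e-05) = 0.002945 Ω
V = IR = 206 × 0.002945 = 0.607 V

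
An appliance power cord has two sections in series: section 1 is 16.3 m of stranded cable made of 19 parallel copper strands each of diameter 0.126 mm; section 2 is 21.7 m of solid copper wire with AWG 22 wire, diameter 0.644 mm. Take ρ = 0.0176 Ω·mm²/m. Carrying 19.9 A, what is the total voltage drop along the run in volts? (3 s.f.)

ρ = 0.0176 Ω·mm²/m = 1.76×10^-8 Ω·m
Section 1: A_strand = π(6.3000e-05)² = 1.247e-08 m²; R₁ = ρL/(N·A_s) = (1.76×10^-8)(16.3)/(19×1.247e-08) = 1.211 Ω
Section 2: A = π(0.644/2 mm)² = π(3.2200e-04 m)² = 3.257e-07 m²
R₂ = (1.76×10^-8)(21.7)/(3.257e-07) = 1.172 Ω
R = R₁ + R₂ = 2.383 Ω
V = IR = 19.9 × 2.383 = 47.4 V

47.4 V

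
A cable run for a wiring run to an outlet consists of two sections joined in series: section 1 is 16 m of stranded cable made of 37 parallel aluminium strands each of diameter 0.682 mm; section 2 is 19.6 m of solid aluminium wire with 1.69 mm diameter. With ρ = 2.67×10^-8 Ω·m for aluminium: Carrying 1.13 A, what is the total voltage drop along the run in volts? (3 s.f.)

0.299 V

Section 1: A_strand = π(3.4100e-04)² = 3.653e-07 m²; R₁ = ρL/(N·A_s) = (2.67×10^-8)(16)/(37×3.653e-07) = 0.03161 Ω
Section 2: A = π(d/2)² = π(8.4500e-04 m)² = 2.243e-06 m²
R₂ = (2.67×10^-8)(19.6)/(2.243e-06) = 0.2333 Ω
R = R₁ + R₂ = 0.2649 Ω
V = IR = 1.13 × 0.2649 = 0.299 V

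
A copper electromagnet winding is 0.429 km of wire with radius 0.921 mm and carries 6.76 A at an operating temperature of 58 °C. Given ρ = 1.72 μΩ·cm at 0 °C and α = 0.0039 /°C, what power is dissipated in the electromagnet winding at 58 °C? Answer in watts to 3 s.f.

155 W

ρ = 1.72 μΩ·cm = 1.72×10^-8 Ω·m
A = πr² = π(9.2100e-04 m)² = 2.665e-06 m²
R₍0₎ = ρL/A = (1.72×10^-8)(429)/(2.665e-06) = 2.769 Ω
R₍58₎ = R₍0₎(1 + αΔT) = 2.769 × (1 + 0.0039×58) = 3.395 Ω
P = I²R = (6.76)² × 3.395 = 155 W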